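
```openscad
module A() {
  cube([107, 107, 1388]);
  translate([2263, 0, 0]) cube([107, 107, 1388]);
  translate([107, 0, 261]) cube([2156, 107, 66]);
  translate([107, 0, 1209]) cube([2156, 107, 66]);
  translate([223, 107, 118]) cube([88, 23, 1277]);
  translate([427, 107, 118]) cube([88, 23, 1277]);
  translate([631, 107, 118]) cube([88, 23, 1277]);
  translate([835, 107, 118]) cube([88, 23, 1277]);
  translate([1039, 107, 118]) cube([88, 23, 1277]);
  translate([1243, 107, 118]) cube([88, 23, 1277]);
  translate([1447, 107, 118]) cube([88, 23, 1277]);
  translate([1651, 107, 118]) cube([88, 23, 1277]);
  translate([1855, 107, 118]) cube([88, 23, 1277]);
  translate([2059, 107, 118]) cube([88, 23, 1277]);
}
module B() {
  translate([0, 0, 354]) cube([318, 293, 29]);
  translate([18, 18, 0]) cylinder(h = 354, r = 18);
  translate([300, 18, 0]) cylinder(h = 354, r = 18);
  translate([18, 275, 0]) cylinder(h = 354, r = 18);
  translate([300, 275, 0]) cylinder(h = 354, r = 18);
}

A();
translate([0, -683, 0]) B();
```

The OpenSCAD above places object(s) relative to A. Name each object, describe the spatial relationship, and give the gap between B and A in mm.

A is a fence section. B is a stool. The stool is on the floor beside the fence section on its −y side. The gap between the stool and the fence section is 390 mm.

The stool's nearest face is 390 mm from the fence section's −y face.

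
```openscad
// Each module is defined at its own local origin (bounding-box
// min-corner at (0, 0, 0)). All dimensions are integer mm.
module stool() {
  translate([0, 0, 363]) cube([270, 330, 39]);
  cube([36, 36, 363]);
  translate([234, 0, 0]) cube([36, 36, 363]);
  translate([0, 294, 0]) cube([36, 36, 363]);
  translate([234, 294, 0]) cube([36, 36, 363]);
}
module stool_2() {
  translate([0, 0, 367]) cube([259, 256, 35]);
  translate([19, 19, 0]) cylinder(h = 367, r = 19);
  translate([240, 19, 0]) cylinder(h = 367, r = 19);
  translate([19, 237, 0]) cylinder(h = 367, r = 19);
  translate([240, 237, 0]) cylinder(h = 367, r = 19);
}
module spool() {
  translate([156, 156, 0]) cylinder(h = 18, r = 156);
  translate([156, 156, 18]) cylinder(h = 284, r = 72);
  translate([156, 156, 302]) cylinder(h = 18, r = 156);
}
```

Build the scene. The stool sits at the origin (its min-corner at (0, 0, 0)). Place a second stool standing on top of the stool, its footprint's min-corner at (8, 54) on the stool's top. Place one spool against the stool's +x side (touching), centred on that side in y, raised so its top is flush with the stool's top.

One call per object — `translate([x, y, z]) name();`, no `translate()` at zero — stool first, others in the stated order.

stool();
translate([8, 54, 402]) stool_2();
translate([270, 9, 82]) spool();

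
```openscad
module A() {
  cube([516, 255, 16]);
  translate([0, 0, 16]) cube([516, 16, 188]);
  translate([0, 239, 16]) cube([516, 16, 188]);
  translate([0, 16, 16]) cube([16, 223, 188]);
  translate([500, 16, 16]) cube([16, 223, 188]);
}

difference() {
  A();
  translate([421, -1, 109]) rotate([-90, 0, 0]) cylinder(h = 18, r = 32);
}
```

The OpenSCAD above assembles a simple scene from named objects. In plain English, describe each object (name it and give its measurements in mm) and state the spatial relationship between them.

A is an open storage box with external size 516×255×204 mm and wall thickness 16 mm (the base is also 16 mm thick). The base covers the whole footprint; the four walls stand on the base, with the y-facing walls full-width and the x-facing walls fitting between their inner faces.

The open box has a circular hole of radius 32 mm through its front wall, centred at (x = 421, z = 109).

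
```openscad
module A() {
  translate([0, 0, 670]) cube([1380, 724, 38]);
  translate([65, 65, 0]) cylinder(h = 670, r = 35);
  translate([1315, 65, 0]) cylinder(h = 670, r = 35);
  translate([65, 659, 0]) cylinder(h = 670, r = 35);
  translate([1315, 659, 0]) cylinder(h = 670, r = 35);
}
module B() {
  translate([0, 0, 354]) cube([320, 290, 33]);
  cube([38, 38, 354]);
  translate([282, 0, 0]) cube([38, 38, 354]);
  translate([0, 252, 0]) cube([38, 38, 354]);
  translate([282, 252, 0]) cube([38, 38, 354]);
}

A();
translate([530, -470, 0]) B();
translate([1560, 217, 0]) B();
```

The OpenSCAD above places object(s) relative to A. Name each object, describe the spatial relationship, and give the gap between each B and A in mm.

Each stool's nearest face is 180 mm from the table's bounding box.

A is a table. B is a stool. Two stools sit around the table at the −y, +x sides. The gap between each stool and the table is 180 mm.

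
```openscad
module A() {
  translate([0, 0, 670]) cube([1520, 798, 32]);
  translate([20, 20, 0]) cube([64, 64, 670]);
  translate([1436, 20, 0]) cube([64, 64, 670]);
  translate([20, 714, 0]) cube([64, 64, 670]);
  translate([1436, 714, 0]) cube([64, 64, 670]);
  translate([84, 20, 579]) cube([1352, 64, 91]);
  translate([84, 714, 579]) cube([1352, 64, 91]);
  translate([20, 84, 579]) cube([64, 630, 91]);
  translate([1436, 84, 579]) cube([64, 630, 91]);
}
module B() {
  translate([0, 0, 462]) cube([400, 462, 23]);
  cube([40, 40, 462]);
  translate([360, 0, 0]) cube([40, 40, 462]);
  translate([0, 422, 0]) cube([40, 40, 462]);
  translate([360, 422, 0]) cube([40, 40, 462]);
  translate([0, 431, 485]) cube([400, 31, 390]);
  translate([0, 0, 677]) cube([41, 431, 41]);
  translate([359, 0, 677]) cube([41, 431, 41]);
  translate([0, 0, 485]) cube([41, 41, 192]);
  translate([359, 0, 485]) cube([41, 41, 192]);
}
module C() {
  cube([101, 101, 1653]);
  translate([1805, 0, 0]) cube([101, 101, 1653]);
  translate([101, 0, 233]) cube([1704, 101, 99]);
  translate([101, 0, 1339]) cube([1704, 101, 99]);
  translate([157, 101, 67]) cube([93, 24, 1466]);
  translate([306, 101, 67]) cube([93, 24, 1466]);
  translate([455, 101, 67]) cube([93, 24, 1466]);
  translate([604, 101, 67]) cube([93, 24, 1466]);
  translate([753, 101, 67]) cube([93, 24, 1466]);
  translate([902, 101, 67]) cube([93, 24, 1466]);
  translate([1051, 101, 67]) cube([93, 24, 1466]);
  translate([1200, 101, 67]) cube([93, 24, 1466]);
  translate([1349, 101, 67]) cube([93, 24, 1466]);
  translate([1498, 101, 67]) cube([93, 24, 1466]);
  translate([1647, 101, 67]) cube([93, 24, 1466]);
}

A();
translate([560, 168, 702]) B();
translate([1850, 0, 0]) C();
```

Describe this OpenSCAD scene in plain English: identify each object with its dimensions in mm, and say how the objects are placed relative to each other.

A is a table: top 1520 mm (x) × 798 mm (y), 32 mm thick, upper face at z = 702 mm, on four 64×64 mm square legs, each inset 20 mm from the nearest pair of top edges, running from z = 0 to the bottom of the top. Four apron rails, 64 mm thick and 91 mm tall, run between adjacent legs with their top edges flush with the underside of the top and their outer faces flush with the legs' outer faces.

B is a chair. The seat is a 400×462×23 mm slab with its top at z = 485 mm, on four 40×40 mm corner legs (flush with the seat edges, standing on z = 0). A flat backrest 31 mm thick, 390 mm tall, spans the full seat width and rises from the seat top along its +y edge, rear face flush with the rear of the seat. Two armrests of 41×41 mm section run along each side from the seat's front edge to the front of the backrest, top faces 233 mm above the seat top and outer faces flush with the seat's x-edges; a 41×41 mm post under the front of each armrest stands on the seat at the front corner.

C is a fence section. Two 101×101 mm posts, 1653 mm tall, stand on the floor with a clear span of 1704 mm between their inner faces. Two horizontal rails of 101×99 mm section span the gap between the posts with their undersides at z = 233 mm and z = 1339 mm, flush with the posts' −y face. 11 pickets, each 93 mm wide, 24 mm thick and 1466 mm tall, are fixed to the +y face of the rails with their bottoms at z = 67 mm, evenly spaced across the span with equal gaps (rounded down to the nearest mm) at the −x end and between each pair — any rounding remainder accumulates at the +x end.

The chair is on top of the table, centred. The fence section is on the floor beside the table on its +x side.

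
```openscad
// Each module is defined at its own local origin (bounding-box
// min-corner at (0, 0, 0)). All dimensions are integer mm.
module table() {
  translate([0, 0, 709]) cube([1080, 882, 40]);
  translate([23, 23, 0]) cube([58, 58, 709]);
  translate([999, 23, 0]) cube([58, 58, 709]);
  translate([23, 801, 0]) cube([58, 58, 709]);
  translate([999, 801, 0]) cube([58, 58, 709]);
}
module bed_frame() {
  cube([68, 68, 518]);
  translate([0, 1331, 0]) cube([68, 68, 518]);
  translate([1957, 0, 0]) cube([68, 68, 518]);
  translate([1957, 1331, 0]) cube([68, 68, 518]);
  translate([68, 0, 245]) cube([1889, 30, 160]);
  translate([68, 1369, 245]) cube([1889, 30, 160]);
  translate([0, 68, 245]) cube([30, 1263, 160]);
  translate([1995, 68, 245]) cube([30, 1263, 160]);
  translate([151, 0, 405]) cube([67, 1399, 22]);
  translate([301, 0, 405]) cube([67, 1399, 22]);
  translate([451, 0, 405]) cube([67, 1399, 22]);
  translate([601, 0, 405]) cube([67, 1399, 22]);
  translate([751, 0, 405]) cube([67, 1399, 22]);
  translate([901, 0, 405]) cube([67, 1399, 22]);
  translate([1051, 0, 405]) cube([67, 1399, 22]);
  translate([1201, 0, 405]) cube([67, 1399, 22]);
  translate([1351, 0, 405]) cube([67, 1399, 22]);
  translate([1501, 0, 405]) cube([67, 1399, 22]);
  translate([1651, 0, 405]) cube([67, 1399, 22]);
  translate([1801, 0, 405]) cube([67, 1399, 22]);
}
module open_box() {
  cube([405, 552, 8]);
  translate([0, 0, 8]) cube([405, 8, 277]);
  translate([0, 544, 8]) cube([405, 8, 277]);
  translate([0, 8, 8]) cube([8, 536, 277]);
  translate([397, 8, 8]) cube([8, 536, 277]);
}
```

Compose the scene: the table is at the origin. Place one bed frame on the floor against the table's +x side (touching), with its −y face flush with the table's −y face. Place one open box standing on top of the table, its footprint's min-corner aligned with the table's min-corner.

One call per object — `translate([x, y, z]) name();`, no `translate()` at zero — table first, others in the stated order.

table();
translate([1080, 0, 0]) bed_frame();
translate([0, 0, 749]) open_box();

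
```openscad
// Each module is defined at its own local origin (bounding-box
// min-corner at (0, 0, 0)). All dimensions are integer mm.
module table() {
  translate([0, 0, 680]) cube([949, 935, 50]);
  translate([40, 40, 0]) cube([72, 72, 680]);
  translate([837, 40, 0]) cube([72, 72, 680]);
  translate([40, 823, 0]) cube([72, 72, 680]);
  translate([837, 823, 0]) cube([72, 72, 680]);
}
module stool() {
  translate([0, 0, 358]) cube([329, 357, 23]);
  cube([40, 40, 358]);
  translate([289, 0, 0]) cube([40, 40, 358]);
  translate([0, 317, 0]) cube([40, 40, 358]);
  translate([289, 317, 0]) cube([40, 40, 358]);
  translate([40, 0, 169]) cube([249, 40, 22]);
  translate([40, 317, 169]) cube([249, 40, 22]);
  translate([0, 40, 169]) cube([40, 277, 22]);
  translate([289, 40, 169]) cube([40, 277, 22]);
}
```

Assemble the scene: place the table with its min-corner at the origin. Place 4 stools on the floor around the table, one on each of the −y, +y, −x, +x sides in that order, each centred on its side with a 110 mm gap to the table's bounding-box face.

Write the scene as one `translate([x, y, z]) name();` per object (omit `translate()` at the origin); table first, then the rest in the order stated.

table();
translate([310, -467, 0]) stool();
translate([310, 1045, 0]) stool();
translate([-439, 289, 0]) stool();
translate([1059, 289, 0]) stool();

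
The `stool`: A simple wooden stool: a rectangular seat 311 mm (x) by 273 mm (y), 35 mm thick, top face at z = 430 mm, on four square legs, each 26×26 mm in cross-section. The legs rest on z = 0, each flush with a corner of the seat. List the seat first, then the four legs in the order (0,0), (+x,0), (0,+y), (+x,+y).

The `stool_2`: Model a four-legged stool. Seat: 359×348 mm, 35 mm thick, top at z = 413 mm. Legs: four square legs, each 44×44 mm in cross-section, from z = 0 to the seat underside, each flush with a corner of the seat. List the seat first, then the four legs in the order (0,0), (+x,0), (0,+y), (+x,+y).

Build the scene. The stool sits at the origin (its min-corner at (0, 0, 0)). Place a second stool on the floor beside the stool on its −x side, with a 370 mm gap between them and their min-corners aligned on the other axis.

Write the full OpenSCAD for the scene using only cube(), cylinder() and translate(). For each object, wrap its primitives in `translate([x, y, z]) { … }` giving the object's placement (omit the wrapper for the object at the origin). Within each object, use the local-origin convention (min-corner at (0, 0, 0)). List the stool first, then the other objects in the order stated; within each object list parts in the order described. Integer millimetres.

translate([0, 0, 395]) cube([311, 273, 35]);
cube([26, 26, 395]);
translate([285, 0, 0]) cube([26, 26, 395]);
translate([0, 247, 0]) cube([26, 26, 395]);
translate([285, 247, 0]) cube([26, 26, 395]);
translate([-729, 0, 0]) {
  translate([0, 0, 378]) cube([359, 348, 35]);
  cube([44, 44, 378]);
  translate([315, 0, 0]) cube([44, 44, 378]);
  translate([0, 304, 0]) cube([44, 44, 378]);
  translate([315, 304, 0]) cube([44, 44, 378]);
}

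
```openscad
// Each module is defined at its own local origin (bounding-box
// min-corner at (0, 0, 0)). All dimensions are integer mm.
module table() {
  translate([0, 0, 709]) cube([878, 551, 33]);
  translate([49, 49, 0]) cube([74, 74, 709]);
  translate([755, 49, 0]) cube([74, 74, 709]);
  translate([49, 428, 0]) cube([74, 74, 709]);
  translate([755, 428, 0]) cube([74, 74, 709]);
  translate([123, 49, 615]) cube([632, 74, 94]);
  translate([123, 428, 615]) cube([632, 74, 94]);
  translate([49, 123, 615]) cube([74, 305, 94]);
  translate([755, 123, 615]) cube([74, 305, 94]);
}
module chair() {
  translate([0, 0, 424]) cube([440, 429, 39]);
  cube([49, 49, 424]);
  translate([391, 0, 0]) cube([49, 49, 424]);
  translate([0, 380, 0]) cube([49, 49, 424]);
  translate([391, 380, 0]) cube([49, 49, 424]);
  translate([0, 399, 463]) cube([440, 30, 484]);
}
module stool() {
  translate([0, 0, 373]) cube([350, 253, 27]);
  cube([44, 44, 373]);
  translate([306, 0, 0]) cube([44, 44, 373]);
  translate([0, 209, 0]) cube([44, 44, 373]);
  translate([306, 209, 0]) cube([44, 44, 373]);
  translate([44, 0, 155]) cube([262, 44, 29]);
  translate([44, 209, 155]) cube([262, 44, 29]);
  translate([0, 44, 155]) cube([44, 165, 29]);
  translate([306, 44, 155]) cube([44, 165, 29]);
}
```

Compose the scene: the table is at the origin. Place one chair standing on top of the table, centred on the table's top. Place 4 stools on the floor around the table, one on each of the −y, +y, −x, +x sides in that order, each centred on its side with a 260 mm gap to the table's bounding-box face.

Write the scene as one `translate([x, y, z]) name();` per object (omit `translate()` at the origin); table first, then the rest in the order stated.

table();
translate([219, 61, 742]) chair();
translate([264, -513, 0]) stool();
translate([264, 811, 0]) stool();
translate([-610, 149, 0]) stool();
translate([1138, 149, 0]) stool();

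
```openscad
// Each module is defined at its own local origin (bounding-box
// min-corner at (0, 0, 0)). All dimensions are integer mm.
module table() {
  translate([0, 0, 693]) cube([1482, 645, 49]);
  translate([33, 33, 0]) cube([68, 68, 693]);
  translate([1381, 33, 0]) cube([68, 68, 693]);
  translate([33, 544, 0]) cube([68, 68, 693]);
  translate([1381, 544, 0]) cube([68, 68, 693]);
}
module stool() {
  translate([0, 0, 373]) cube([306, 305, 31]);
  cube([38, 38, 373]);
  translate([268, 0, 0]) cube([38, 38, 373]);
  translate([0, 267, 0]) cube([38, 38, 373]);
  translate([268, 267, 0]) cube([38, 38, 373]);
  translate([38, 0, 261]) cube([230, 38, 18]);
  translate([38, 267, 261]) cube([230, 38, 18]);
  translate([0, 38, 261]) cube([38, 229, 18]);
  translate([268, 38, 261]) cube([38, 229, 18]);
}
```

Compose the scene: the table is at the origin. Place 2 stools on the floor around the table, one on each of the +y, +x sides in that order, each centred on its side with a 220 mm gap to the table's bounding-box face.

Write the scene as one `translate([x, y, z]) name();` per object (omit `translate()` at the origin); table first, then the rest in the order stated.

table();
translate([588, 865, 0]) stool();
translate([1702, 170, 0]) stool();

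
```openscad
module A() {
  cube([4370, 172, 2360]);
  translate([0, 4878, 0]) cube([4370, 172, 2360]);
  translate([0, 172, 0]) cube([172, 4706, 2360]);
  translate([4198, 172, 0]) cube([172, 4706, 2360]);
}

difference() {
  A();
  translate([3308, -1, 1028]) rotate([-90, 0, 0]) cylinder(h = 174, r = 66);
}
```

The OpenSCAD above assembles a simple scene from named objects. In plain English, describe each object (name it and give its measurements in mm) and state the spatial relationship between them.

A is the wall frame of a small rectangular building: four walls, each 2360 mm tall and 172 mm thick, enclosing a footprint 4370 mm (x) by 5050 mm (y) outside-to-outside, with no floor or roof. The front and back walls (the −y and +y sides) span the full width; the two side walls fit between them.

The house frame has a circular hole of radius 66 mm through its front wall, centred at (x = 3308, z = 1028).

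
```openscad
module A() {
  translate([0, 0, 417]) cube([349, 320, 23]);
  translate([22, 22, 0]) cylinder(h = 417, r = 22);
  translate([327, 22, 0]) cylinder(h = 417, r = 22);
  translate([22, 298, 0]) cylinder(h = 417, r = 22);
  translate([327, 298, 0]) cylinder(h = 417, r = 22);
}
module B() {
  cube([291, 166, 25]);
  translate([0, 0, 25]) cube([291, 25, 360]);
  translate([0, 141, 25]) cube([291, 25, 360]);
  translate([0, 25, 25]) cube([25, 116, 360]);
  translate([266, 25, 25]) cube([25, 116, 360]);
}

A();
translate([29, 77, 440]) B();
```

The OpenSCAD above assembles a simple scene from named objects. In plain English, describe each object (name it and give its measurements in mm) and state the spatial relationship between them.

A is a simple wooden stool: a rectangular seat 349 mm (x) by 320 mm (y), 23 mm thick, top face at z = 440 mm, on four round legs, each 44 mm in diameter. The legs rest on z = 0, each leg's axis is inset half a diameter from the nearest pair of seat edges (so the leg's bounding box is flush with the corner).

B is an open storage box with external size 291×166×385 mm and wall thickness 25 mm (the base is also 25 mm thick). The base covers the whole footprint; the four walls stand on the base, with the y-facing walls full-width and the x-facing walls fitting between their inner faces.

The open box is on top of the stool, centred.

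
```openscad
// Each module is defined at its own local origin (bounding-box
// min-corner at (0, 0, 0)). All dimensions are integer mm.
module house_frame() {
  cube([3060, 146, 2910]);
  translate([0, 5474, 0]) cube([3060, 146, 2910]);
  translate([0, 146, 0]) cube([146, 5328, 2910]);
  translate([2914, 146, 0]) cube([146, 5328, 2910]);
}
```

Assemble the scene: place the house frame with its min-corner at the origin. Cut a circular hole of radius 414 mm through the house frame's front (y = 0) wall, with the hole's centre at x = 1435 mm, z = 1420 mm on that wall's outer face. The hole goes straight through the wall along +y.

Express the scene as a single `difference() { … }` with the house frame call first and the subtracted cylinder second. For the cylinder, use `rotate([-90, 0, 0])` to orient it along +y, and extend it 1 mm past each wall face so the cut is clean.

difference() {
  house_frame();
  translate([1435, -1, 1420]) rotate([-90, 0, 0]) cylinder(h = 148, r = 414);
}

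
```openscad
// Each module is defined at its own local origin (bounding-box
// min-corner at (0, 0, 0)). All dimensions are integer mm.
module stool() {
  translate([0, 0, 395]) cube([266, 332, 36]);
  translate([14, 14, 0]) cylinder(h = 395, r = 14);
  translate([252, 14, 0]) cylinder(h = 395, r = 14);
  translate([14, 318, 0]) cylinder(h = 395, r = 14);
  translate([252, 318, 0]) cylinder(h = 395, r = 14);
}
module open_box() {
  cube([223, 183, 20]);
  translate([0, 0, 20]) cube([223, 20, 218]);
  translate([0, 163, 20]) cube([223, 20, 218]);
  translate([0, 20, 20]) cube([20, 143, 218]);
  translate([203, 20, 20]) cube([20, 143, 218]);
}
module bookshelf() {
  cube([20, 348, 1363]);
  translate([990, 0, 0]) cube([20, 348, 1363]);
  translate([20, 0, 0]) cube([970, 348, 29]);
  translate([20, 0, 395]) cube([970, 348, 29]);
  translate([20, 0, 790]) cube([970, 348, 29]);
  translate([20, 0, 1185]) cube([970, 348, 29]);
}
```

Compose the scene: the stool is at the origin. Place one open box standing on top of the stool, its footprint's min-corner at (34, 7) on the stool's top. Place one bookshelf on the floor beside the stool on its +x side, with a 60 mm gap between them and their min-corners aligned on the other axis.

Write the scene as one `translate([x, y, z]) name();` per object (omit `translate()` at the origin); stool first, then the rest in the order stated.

stool();
translate([34, 7, 431]) open_box();
translate([326, 0, 0]) bookshelf();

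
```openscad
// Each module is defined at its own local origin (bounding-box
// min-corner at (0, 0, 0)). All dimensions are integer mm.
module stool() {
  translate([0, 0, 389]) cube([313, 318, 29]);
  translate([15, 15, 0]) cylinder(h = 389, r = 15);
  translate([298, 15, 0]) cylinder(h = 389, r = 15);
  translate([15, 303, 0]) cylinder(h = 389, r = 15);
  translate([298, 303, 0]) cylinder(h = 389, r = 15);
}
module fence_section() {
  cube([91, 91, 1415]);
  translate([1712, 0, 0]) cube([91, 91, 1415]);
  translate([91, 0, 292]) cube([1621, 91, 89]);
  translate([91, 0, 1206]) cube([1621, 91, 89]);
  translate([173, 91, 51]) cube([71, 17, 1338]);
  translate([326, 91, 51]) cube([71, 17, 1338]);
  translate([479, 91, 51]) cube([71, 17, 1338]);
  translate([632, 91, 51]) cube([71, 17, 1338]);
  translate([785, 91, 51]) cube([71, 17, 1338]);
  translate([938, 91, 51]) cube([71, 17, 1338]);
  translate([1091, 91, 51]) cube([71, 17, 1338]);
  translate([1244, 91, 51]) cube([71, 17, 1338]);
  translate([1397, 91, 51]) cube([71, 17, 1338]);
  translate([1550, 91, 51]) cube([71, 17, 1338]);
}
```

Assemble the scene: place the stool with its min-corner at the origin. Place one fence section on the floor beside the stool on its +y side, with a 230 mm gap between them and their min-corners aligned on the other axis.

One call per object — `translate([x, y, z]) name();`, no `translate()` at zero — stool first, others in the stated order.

stool();
translate([0, 548, 0]) fence_section();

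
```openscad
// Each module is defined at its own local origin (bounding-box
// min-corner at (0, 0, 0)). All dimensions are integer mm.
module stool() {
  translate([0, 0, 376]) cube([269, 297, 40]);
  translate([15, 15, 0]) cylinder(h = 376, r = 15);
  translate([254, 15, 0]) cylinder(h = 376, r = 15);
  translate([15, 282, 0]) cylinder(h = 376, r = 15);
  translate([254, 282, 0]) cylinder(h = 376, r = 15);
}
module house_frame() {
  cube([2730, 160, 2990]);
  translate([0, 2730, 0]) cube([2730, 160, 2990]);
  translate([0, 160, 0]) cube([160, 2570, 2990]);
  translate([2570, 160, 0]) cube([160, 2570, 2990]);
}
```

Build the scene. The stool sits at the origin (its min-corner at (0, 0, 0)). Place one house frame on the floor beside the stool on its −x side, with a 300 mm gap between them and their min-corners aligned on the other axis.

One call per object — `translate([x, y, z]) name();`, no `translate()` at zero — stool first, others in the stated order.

stool();
translate([-3030, 0, 0]) house_frame();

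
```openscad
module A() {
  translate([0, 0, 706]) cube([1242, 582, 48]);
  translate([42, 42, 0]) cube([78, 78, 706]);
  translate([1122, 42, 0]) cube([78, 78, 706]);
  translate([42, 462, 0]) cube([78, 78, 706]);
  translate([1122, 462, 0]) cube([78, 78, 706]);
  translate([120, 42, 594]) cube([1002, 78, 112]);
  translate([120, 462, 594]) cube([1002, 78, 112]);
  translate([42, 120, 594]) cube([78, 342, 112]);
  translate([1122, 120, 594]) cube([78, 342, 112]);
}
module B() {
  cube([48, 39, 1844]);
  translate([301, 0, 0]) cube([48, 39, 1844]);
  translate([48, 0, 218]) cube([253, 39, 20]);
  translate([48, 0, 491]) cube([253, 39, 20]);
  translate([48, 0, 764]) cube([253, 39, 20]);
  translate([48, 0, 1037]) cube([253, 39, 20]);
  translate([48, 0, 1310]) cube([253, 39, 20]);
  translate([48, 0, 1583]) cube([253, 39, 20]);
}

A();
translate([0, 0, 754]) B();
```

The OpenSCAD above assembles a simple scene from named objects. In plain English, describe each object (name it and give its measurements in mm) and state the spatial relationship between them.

A is a rectangular dining table. The top is 1242×582×48 mm with its upper surface at z = 754 mm. It stands on four 78×78 mm square legs, each inset 42 mm from the nearest pair of top edges, running from the floor to the underside of the top. Four apron rails, 78 mm thick and 112 mm tall, run between adjacent legs with their top edges flush with the underside of the top and their outer faces flush with the legs' outer faces.

B is a wooden ladder with two side rails of 48×39 mm section and 1844 mm height, set 349 mm apart overall. Between them run 6 rectangular rungs (39 mm deep, 20 mm thick), front faces flush with the rails' −y face. The bottom of the first rung is 218 mm above the floor and each subsequent rung is 273 mm higher than the one below.

The ladder is on top of the table.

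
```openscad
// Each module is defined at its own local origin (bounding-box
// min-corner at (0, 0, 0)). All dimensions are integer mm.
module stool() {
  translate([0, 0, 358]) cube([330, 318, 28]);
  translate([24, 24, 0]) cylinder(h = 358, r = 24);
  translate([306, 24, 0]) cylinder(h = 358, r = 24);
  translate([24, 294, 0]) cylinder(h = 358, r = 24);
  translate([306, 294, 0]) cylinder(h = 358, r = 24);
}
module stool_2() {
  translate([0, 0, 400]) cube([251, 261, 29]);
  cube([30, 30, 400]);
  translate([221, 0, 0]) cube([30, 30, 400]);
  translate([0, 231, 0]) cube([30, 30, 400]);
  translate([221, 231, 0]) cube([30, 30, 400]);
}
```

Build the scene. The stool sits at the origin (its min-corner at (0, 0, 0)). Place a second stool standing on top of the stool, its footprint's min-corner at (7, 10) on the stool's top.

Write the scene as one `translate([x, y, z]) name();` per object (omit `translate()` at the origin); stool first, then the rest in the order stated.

stool();
translate([7, 10, 386]) stool_2();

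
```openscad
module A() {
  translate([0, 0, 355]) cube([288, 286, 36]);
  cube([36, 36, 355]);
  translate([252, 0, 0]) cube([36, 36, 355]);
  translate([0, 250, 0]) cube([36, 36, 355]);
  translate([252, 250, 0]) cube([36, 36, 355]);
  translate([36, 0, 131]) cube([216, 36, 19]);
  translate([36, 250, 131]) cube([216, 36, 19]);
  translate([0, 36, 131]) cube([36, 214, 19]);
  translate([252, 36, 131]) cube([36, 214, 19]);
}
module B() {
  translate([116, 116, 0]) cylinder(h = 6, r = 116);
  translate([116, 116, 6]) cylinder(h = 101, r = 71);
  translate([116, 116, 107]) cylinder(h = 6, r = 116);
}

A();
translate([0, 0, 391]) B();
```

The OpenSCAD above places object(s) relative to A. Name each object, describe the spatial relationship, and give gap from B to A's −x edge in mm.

The spool's min-x is at 0; the stool's min-x is 0; gap = 0 mm.

A is a stool. B is a spool. The spool is on top of the stool. The gap from the spool to the stool's −x edge is 0 mm.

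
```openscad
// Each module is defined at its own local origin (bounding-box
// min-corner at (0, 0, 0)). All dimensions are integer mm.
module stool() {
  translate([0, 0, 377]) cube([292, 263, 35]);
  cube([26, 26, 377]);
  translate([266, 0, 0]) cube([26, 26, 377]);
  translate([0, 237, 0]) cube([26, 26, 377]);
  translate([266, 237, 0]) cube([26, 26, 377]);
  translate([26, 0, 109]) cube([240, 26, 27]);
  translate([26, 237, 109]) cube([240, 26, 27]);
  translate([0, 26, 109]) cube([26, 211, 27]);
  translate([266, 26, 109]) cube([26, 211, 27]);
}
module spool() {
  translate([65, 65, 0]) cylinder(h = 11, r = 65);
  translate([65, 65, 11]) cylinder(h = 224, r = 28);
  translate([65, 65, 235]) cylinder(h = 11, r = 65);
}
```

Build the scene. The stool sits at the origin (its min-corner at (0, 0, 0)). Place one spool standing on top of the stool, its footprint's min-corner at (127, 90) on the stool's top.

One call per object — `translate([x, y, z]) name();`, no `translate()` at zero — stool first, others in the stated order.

stool();
translate([127, 90, 412]) spool();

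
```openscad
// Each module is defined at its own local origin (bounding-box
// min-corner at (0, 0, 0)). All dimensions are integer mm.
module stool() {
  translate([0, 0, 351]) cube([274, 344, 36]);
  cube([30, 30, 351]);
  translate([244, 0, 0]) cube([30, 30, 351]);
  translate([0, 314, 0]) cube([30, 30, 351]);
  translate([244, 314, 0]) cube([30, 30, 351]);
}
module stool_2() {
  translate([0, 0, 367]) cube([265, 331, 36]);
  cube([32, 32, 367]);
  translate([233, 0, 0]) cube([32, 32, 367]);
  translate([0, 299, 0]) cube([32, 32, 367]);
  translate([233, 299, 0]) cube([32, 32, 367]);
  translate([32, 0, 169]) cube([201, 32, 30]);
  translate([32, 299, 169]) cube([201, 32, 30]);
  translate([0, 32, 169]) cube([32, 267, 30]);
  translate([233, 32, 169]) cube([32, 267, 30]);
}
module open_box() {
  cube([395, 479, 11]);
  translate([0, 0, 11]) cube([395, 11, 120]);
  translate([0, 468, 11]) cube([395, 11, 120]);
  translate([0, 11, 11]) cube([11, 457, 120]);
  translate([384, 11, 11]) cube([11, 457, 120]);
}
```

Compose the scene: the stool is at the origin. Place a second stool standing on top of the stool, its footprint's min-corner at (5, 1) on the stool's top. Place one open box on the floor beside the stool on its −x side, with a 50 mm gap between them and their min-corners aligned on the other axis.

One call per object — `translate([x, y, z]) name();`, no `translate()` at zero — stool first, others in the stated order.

stool();
translate([5, 1, 387]) stool_2();
translate([-445, 0, 0]) open_box();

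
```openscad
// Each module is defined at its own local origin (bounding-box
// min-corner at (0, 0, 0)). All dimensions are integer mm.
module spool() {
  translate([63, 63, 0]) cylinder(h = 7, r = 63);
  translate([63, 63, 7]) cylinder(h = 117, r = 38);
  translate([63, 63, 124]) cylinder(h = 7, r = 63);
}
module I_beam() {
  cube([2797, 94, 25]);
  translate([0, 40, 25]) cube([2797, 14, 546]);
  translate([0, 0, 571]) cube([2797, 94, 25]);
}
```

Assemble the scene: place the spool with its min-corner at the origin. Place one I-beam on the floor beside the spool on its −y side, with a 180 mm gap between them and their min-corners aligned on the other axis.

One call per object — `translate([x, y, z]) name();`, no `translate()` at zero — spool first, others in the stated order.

spool();
translate([0, -274, 0]) I_beam();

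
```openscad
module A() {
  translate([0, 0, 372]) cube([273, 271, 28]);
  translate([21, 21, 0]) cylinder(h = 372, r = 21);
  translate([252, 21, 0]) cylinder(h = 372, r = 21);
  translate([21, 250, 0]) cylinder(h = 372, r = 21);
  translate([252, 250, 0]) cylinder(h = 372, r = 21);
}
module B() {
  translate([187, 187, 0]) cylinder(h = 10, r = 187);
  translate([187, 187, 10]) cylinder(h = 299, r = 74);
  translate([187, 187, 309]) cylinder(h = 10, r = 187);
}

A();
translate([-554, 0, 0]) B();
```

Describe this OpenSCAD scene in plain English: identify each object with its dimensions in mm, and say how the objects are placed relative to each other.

A is a simple wooden stool: a rectangular seat 273 mm (x) by 271 mm (y), 28 mm thick, top face at z = 400 mm, on four round legs, each 42 mm in diameter. The legs rest on z = 0, each leg's axis is inset half a diameter from the nearest pair of seat edges (so the leg's bounding box is flush with the corner).

B is a spool: two coaxial disc flanges of radius 187 mm and thickness 10 mm, joined by a core cylinder of radius 74 mm and height 299 mm. The lower flange rests on z = 0 and the three cylinders share a vertical axis.

The spool is on the floor beside the stool on its −x side.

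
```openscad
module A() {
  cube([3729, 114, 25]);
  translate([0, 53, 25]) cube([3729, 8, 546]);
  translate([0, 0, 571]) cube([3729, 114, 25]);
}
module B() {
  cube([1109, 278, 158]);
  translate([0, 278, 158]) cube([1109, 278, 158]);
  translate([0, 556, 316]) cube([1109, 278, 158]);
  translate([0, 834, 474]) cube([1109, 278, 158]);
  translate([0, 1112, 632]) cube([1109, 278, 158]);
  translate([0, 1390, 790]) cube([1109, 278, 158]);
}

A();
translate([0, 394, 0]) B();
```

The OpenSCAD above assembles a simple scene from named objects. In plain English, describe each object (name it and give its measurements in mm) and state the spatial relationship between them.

A is an I-beam lying along x, 3729 mm long. Overall section height 596 mm. Two flanges 114 mm wide (y) and 25 mm thick, one on the floor and one at the top; a web 8 mm thick runs between them, centred on the flange width.

B is a straight staircase of 6 solid steps. Each step is 1109 mm wide (x), 278 mm deep (y, the going) and 158 mm tall (the rise). The first step rests on the floor; each subsequent step sits one going further in +y and one rise higher in +z, directly behind and above the previous step with no overlap.

The staircase is on the floor beside the I-beam on its +y side.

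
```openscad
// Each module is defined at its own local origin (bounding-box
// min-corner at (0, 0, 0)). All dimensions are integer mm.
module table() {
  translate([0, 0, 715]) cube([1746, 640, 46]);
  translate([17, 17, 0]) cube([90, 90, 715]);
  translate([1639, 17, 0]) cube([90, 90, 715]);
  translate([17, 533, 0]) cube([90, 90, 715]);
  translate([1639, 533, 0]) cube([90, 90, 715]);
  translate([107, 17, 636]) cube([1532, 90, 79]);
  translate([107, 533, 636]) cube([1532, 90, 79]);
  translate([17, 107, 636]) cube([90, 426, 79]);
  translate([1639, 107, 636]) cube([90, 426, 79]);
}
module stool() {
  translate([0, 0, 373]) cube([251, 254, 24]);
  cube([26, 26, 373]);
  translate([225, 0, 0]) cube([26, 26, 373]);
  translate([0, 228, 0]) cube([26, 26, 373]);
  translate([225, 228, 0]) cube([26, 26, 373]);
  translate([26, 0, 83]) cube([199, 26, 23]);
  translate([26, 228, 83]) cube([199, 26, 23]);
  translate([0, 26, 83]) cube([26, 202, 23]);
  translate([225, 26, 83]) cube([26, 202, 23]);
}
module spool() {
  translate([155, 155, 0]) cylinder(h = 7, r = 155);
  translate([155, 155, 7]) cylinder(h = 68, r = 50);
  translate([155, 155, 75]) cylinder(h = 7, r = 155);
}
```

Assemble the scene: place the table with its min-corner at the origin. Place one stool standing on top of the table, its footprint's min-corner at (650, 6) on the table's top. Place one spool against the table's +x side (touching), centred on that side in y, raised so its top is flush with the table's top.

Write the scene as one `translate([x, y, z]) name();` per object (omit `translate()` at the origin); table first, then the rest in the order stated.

table();
translate([650, 6, 761]) stool();
translate([1746, 165, 679]) spool();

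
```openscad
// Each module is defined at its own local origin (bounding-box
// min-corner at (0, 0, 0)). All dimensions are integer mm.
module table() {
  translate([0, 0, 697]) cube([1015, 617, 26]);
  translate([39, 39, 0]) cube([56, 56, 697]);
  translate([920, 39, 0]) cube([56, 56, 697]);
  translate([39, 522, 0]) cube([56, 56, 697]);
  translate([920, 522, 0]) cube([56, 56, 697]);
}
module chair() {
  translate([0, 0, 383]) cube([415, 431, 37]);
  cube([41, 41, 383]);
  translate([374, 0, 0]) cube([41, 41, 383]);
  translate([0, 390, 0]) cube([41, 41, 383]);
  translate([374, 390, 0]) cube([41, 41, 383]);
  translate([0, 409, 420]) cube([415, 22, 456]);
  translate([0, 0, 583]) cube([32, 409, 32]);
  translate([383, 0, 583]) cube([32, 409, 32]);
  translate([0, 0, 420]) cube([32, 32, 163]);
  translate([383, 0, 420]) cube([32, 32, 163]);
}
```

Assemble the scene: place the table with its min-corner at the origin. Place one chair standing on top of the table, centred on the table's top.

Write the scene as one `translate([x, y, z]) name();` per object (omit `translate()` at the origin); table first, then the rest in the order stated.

table();
translate([300, 93, 723]) chair();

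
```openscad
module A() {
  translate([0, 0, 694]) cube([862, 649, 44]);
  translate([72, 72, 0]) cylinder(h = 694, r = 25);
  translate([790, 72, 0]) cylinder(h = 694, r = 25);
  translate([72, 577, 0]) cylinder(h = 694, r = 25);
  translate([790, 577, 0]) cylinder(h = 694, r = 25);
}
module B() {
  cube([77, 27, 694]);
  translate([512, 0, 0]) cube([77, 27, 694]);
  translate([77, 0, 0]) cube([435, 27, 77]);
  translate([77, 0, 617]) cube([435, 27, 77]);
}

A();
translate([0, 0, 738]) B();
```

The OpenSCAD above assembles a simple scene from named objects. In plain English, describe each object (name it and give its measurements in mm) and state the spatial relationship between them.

A is a table: top 862 mm (x) × 649 mm (y), 44 mm thick, upper face at z = 738 mm, on four round legs of 50 mm diameter, each leg's bounding box inset 47 mm from the nearest pair of top edges, running from z = 0 to the bottom of the top.

B is a rectangular picture frame lying in the x–z plane (depth along y). The opening is 435 mm wide (x) by 540 mm tall (z), surrounded by a border 77 mm wide on all four sides. The frame is 27 mm deep and is made of two full-height vertical stiles with two horizontal rails fitted between them.

The picture frame is on top of the table.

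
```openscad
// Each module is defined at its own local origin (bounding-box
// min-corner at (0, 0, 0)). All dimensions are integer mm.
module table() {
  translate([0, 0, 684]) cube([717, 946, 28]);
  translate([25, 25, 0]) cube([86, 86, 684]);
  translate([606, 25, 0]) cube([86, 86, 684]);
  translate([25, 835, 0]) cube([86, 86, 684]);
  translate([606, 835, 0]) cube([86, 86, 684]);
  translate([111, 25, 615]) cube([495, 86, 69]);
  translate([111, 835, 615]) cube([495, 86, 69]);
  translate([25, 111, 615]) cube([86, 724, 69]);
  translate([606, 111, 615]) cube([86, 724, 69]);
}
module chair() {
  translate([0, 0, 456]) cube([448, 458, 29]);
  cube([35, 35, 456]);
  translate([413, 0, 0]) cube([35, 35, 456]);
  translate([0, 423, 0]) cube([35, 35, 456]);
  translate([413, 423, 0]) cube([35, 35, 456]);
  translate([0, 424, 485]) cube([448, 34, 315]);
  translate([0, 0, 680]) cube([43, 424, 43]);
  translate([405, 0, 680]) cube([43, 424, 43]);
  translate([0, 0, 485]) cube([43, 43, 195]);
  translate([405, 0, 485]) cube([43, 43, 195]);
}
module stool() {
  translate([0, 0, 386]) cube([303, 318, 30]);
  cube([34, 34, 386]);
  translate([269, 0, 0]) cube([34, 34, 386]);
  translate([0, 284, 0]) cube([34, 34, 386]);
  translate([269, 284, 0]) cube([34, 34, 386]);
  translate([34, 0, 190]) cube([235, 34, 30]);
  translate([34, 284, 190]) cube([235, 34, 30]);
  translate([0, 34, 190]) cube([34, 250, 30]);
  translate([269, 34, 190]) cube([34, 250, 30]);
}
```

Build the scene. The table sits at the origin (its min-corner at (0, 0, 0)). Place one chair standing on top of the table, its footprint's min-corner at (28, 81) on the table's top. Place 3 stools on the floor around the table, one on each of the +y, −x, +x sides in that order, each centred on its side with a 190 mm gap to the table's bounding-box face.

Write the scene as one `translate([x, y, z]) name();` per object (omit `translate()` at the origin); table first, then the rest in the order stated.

table();
translate([28, 81, 712]) chair();
translate([207, 1136, 0]) stool();
translate([-493, 314, 0]) stool();
translate([907, 314, 0]) stool();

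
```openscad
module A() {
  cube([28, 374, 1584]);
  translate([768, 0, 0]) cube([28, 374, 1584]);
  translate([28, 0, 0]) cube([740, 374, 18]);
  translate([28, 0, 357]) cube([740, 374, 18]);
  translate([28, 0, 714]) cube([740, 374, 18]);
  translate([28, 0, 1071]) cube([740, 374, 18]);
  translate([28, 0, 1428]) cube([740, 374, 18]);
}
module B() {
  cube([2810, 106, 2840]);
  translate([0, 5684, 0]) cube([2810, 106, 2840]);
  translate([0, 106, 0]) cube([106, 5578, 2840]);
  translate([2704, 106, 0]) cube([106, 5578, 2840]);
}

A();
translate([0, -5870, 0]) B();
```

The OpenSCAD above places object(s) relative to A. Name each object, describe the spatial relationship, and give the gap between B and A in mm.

The house frame's nearest face is 80 mm from the bookshelf's −y face.

A is a bookshelf. B is a house frame. The house frame is on the floor beside the bookshelf on its −y side. The gap between the house frame and the bookshelf is 80 mm.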